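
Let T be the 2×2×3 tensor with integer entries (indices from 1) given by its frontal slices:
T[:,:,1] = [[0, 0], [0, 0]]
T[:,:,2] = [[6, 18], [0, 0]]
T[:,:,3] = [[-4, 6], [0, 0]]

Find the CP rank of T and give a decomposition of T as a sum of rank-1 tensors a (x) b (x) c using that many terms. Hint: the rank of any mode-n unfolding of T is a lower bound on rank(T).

rank(T) = 2

Lower bound: the mode-3 unfolding of T (rows indexed by k, columns by (i,j) = (1,1), (1,2), (2,1), (2,2)) is [[0, 0, 0, 0], [6, 18, 0, 0], [-4, 6, 0, 0]].
There the 2×2 minor on rows k ∈ {2, 3}, columns (i,j) ∈ {(1,1), (1,2)} is det [[6, 18], [-4, 6]] = 108 ≠ 0, so this unfolding has rank ≥ 2; CP rank is at least every unfolding rank, so rank(T) ≥ 2. (Unfolding ranks only ever bound the CP rank from below — rank(T) can be strictly larger than all of them — so the matching upper bound has to come from an explicit 2-term decomposition.)
Upper bound — finding two terms. Every mode-1 slice of T is a multiple of one matrix: T[i,:,:] = a[i]·M with a = [1, 0] and M = [[0, 6, -4], [0, 18, 6]] (rows indexed by j, columns by k). So it suffices to write M as a sum of two rank-1 matrices.
Splitting M by its rows (j = 1, 2), M = [1, 0][0, 6, -4]ᵀ + [0, 1][0, 18, 6]ᵀ.
Hence T = [1, 0] (x) [1, 0] (x) [0, 6, -4] + [1, 0] (x) [0, 1] (x) [0, 18, 6], so rank(T) ≤ 2.
These bounds meet, so rank(T) = 2.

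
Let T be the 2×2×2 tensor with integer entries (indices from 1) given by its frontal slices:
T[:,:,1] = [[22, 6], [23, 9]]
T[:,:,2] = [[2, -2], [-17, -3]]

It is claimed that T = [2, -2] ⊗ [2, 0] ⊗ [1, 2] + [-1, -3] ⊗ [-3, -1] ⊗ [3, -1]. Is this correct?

Reconstruct entry (1,1,1) from the claimed factors: Σₗ aₗ[1]bₗ[1]cₗ[1] = (2)·(2)·(1) + (-1)·(-3)·(3) = 13, but T[1,1,1] = 22. The claim is false.

No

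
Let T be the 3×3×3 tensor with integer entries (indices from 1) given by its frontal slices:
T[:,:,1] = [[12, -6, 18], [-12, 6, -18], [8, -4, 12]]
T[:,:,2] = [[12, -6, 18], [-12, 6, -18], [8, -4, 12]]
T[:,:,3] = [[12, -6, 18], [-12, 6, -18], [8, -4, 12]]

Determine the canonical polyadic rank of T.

1

Lower bound: T ≠ 0 (e.g. T[1,1,1] = 12), so rank(T) ≥ 1.
Upper bound: if T = a ∘ b ∘ c then every fibre of T is a multiple of the corresponding factor, so read the factors off the fibres through the nonzero entry T[1,1,1] = 12.
The mode-1 fibre T[:,1,1] = [12, -12, 8] gives a = [3, -3, 2] (primitive direction); the mode-2 fibre T[1,:,1] = [12, -6, 18] gives b = [2, -1, 3]; then c[k] = T[1,1,k] / (a[1]·b[1]) = [12, 12, 12] / 6 = [2, 2, 2].
Expanding [3, -3, 2] ∘ [2, -1, 3] ∘ [2, 2, 2] reproduces all 27 entries of T, so T = [3, -3, 2] ∘ [2, -1, 3] ∘ [2, 2, 2] and rank(T) ≤ 1.
These bounds meet, so rank(T) = 1.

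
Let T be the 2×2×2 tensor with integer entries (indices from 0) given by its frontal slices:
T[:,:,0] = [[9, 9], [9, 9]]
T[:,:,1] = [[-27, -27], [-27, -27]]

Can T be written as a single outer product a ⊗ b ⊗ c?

Yes

If T = a ⊗ b ⊗ c then every fibre of T is a multiple of the corresponding factor, so read the factors off the fibres through the nonzero entry T[0,0,0] = 9.
The mode-1 fibre T[:,0,0] = [9, 9] gives a = (1, 1) (primitive direction); the mode-2 fibre T[0,:,0] = [9, 9] gives b = (1, 1); then c[k] = T[0,0,k] / (a[0]·b[0]) = [9, -27] / 1 = (9, -27).
Expanding (1, 1) ⊗ (1, 1) ⊗ (9, -27) reproduces all 8 entries of T, so T = (1, 1) ⊗ (1, 1) ⊗ (9, -27) and rank(T) ≤ 1.
Equivalently every frontal slice T[:,:,k] is c[k] times the rank-1 matrix (1, 1) ⊗ (1, 1). So T has rank 1 (it is nonzero).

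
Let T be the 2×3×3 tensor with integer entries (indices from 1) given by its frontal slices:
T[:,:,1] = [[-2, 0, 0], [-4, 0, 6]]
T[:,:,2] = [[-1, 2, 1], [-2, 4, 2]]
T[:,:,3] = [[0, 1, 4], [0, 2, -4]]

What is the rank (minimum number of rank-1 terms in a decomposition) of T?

Lower bound: the mode-2 unfolding of T (rows indexed by j, columns by (i,k) = (1,1), (1,2), (1,3), (2,1), (2,2), (2,3)) is [[-2, -1, 0, -4, -2, 0], [0, 2, 1, 0, 4, 2], [0, 1, 4, 6, 2, -4]].
There the 3×3 minor on rows j ∈ {1, 2, 3}, columns (i,k) ∈ {(1,1), (1,2), (1,3)} is det [[-2, -1, 0], [0, 2, 1], [0, 1, 4]] = -14 ≠ 0, so this unfolding has rank ≥ 3; CP rank is at least every unfolding rank, so rank(T) ≥ 3. (This is only a lower bound: in general the CP rank may exceed every unfolding rank, so we still need to exhibit 3 rank-1 terms summing to T.)
Upper bound: T is a sum of 3 rank-1 terms, T = [1, -1] ⊗ [0, 0, 1] ⊗ [-2, 0, 4] + [1, 2] ⊗ [0, 1, 0] ⊗ [0, 2, 1] + [1, 2] ⊗ [1, 0, -1] ⊗ [-2, -1, 0] (written with every a and b primitive with positive leading entry and the scale carried by c; CP decompositions are not unique, and this one is verified by expanding entrywise), so rank(T) ≤ 3.
These bounds meet, so rank(T) = 3.

3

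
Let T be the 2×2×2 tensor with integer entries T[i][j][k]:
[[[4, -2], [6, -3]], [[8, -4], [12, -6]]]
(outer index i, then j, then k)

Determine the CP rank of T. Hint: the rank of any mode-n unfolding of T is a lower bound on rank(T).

1

Lower bound: T ≠ 0 (e.g. T[0,0,0] = 4), so rank(T) ≥ 1.
Upper bound: if T = a ⊗ b ⊗ c then every fibre of T is a multiple of the corresponding factor, so read the factors off the fibres through the nonzero entry T[0,0,0] = 4.
The mode-1 fibre T[:,0,0] = [4, 8] gives a = (1, 2) (primitive direction); the mode-2 fibre T[0,:,0] = [4, 6] gives b = (2, 3); then c[k] = T[0,0,k] / (a[0]·b[0]) = [4, -2] / 2 = (2, -1).
Expanding (1, 2) ⊗ (2, 3) ⊗ (2, -1) reproduces all 8 entries of T, so T = (1, 2) ⊗ (2, 3) ⊗ (2, -1) and rank(T) ≤ 1.
These bounds meet, so rank(T) = 1.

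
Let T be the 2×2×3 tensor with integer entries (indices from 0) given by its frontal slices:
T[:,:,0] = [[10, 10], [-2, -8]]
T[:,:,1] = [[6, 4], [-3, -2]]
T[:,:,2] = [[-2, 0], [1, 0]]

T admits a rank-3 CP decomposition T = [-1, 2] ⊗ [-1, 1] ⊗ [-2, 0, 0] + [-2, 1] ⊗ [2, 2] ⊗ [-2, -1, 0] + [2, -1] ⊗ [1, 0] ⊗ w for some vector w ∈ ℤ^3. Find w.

w = [2, 1, -1]

Subtract the known terms from T to get the rank-1 residual R = [2, -1] ⊗ [1, 0] ⊗ w, so R[i,j,k] = a[i]·b[j]·w[k]. Pick indices with nonzero a[0]·b[0] = (2)·(1) = 2. Only the fibre through (0,0,·) is needed: R[0,0,:] = T[0,0,:] − Σₗ aₗ[0]bₗ[0]cₗ = [10, 6, -2] − (-1)·(-1)·[-2, 0, 0] − (-2)·(2)·[-2, -1, 0] = [4, 2, -2]. Then w[k] = R[0,0,k] / 2 for each k, giving w = [4, 2, -2] / 2 = [2, 1, -1].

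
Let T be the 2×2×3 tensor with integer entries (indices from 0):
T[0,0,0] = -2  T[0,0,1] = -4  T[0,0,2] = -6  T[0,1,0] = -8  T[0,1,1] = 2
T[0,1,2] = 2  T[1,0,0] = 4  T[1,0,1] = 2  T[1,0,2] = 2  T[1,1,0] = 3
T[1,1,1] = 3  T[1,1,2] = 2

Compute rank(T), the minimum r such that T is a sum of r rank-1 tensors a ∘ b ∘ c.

Lower bound: the mode-3 unfolding of T (rows indexed by k, columns by (i,j) = (0,0), (0,1), (1,0), (1,1)) is [[-2, -8, 4, 3], [-4, 2, 2, 3], [-6, 2, 2, 2]].
There the 3×3 minor on rows k ∈ {0, 1, 2}, columns (i,j) ∈ {(0,0), (0,1), (1,0)} is det [[-2, -8, 4], [-4, 2, 2], [-6, 2, 2]] = 48 ≠ 0, so this unfolding has rank ≥ 3; CP rank is at least every unfolding rank, so rank(T) ≥ 3. (Flattening ranks never certify an upper bound on CP rank; for that we must actually write T with 3 rank-1 terms.)
Upper bound: T is a sum of 3 rank-1 terms, T = [1, -1] ∘ [1, 1] ∘ [-2, -4, -2] + [1, 0] ∘ [1, -1] ∘ [4, -4, -4] + [2, -1] ∘ [2, 1] ∘ [-1, 1, 0] (one valid choice — decompositions are not unique — normalised so each a, b is primitive with positive first nonzero entry; check it by expanding all entries), so rank(T) ≤ 3.
These bounds meet, so rank(T) = 3.

3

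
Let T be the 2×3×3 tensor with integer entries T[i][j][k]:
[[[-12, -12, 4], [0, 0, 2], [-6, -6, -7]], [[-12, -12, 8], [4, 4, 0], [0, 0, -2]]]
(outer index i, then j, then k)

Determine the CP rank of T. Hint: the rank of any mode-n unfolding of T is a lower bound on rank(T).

Lower bound: the mode-2 unfolding of T (rows indexed by j, columns by (i,k) = (0,0), (0,1), (0,2), (1,0), (1,1), (1,2)) is [[-12, -12, 4, -12, -12, 8], [0, 0, 2, 4, 4, 0], [-6, -6, -7, 0, 0, -2]].
There the 3×3 minor on rows j ∈ {0, 1, 2}, columns (i,k) ∈ {(0,0), (0,2), (1,0)} is det [[-12, 4, -12], [0, 2, 4], [-6, -7, 0]] = -576 ≠ 0, so this unfolding has rank ≥ 3; CP rank is at least every unfolding rank, so rank(T) ≥ 3. (Flattening ranks never certify an upper bound on CP rank; for that we must actually write T with 3 rank-1 terms.)
Upper bound: T is a sum of 3 rank-1 terms, T = (1, 0) ∘ (1, 0, 2) ∘ (-4, -4, -2) + (1, 1) ∘ (1, 1, -1) ∘ (-4, -4, 4) + (1, 2) ∘ (2, -2, 1) ∘ (-2, -2, 1) (one valid choice — decompositions are not unique — normalised so each a, b is primitive with positive first nonzero entry; check it by expanding all entries), so rank(T) ≤ 3.
These bounds meet, so rank(T) = 3.

3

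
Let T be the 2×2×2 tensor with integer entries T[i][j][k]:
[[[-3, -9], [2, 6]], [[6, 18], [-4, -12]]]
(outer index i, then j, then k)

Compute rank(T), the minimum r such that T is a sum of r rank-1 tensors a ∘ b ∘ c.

1

Lower bound: T ≠ 0 (e.g. T[0,0,0] = -3), so rank(T) ≥ 1.
Upper bound: if T = a ∘ b ∘ c then every fibre of T is a multiple of the corresponding factor, so read the factors off the fibres through the nonzero entry T[0,0,0] = -3.
The mode-1 fibre T[:,0,0] = [-3, 6] gives a = [1, -2] (primitive direction); the mode-2 fibre T[0,:,0] = [-3, 2] gives b = [3, -2]; then c[k] = T[0,0,k] / (a[0]·b[0]) = [-3, -9] / 3 = [-1, -3].
Expanding [1, -2] ∘ [3, -2] ∘ [-1, -3] reproduces all 8 entries of T, so T = [1, -2] ∘ [3, -2] ∘ [-1, -3] and rank(T) ≤ 1.
These bounds meet, so rank(T) = 1.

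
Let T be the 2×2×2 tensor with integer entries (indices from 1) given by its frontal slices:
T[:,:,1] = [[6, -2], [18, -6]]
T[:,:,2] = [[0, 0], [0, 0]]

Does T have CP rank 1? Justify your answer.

If T = a ⊗ b ⊗ c then every fibre of T is a multiple of the corresponding factor, so read the factors off the fibres through the nonzero entry T[1,1,1] = 6.
The mode-1 fibre T[:,1,1] = [6, 18] gives a = [1, 3] (primitive direction); the mode-2 fibre T[1,:,1] = [6, -2] gives b = [3, -1]; then c[k] = T[1,1,k] / (a[1]·b[1]) = [6, 0] / 3 = [2, 0].
Expanding [1, 3] ⊗ [3, -1] ⊗ [2, 0] reproduces all 8 entries of T, so T = [1, 3] ⊗ [3, -1] ⊗ [2, 0] and rank(T) ≤ 1.
Equivalently every frontal slice T[:,:,k] is c[k] times the rank-1 matrix [1, 3] ⊗ [3, -1]. So T has rank 1 (it is nonzero).

Yes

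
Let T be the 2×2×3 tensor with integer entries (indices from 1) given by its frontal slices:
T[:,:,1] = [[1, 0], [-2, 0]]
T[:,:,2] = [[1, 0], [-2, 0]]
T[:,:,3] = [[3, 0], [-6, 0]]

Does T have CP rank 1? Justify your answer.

Yes

If T = a ⊗ b ⊗ c then every fibre of T is a multiple of the corresponding factor, so read the factors off the fibres through the nonzero entry T[1,1,1] = 1.
The mode-1 fibre T[:,1,1] = [1, -2] gives a = [1, -2] (primitive direction); the mode-2 fibre T[1,:,1] = [1, 0] gives b = [1, 0]; then c[k] = T[1,1,k] / (a[1]·b[1]) = [1, 1, 3] / 1 = [1, 1, 3].
Expanding [1, -2] ⊗ [1, 0] ⊗ [1, 1, 3] reproduces all 12 entries of T, so T = [1, -2] ⊗ [1, 0] ⊗ [1, 1, 3] and rank(T) ≤ 1.
Equivalently every frontal slice T[:,:,k] is c[k] times the rank-1 matrix [1, -2] ⊗ [1, 0]. So T has rank 1 (it is nonzero).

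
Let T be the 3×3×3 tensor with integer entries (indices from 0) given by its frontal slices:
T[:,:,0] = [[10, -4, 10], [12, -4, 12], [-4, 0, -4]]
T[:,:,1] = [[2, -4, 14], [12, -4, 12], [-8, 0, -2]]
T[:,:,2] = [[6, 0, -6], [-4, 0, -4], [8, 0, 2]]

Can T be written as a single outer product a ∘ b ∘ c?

No

The mode-3 unfolding of T (rows indexed by k, columns by (i,j) = (0,0), (0,1), (0,2), (1,0), (1,1), (1,2), (2,0), (2,1), (2,2)) is [[10, -4, 10, 12, -4, 12, -4, 0, -4], [2, -4, 14, 12, -4, 12, -8, 0, -2], [6, 0, -6, -4, 0, -4, 8, 0, 2]].
There the 3×3 minor on rows k ∈ {0, 1, 2}, columns (i,j) ∈ {(0,0), (0,1), (0,2)} is det [[10, -4, 10], [2, -4, 14], [6, 0, -6]] = 96 ≠ 0, so this unfolding has rank ≥ 3; CP rank is at least every unfolding rank, so rank(T) ≥ 3.
In particular rank(T) ≥ 3 > 1, so T is not rank-1.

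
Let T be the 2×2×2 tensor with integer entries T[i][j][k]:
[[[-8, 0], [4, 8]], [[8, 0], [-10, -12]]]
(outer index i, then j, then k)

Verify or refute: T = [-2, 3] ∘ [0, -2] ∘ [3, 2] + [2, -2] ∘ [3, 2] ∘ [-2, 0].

No

Reconstruct entry (0,0,0) from the claimed factors: Σₗ aₗ[0]bₗ[0]cₗ[0] = (-2)·(0)·(3) + (2)·(3)·(-2) = -12, but T[0,0,0] = -8. The claim is false.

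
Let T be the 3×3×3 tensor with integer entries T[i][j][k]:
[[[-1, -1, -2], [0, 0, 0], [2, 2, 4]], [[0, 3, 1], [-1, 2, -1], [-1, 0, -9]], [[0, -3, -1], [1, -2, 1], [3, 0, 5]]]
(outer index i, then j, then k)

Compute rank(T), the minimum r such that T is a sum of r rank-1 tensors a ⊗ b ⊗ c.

3

Lower bound: the mode-3 unfolding of T (rows indexed by k, columns by (i,j) = (0,0), (0,1), (0,2), (1,0), (1,1), (1,2), (2,0), (2,1), (2,2)) is [[-1, 0, 2, 0, -1, -1, 0, 1, 3], [-1, 0, 2, 3, 2, 0, -3, -2, 0], [-2, 0, 4, 1, -1, -9, -1, 1, 5]].
There the 3×3 minor on rows k ∈ {0, 1, 2}, columns (i,j) ∈ {(0,0), (1,0), (1,2)} is det [[-1, 0, -1], [-1, 3, 0], [-2, 1, -9]] = 22 ≠ 0, so this unfolding has rank ≥ 3; CP rank is at least every unfolding rank, so rank(T) ≥ 3. (This is only a lower bound: in general the CP rank may exceed every unfolding rank, so we still need to exhibit 3 rank-1 terms summing to T.)
Upper bound: T is a sum of 3 rank-1 terms, T = [0, 1, -1] ⊗ [1, 1, 1] ⊗ [-1, 2, -1] + [0, 1, 0] ⊗ [0, 0, 1] ⊗ [2, 0, -4] + [1, -1, 1] ⊗ [1, 0, -2] ⊗ [-1, -1, -2] (written with every a and b primitive with positive leading entry and the scale carried by c; CP decompositions are not unique, and this one is verified by expanding entrywise), so rank(T) ≤ 3.
These bounds meet, so rank(T) = 3.
Check entry T[1,2,2] = -9: (1)·(1)·(-1) + (1)·(1)·(-4) + (-1)·(-2)·(-2) = -9.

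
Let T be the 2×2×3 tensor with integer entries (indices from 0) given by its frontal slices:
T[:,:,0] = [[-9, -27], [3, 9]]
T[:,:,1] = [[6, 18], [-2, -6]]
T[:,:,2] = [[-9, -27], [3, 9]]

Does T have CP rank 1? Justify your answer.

If T = a ⊗ b ⊗ c then every fibre of T is a multiple of the corresponding factor, so read the factors off the fibres through the nonzero entry T[0,0,0] = -9.
The mode-1 fibre T[:,0,0] = [-9, 3] gives a = (3, -1) (primitive direction); the mode-2 fibre T[0,:,0] = [-9, -27] gives b = (1, 3); then c[k] = T[0,0,k] / (a[0]·b[0]) = [-9, 6, -9] / 3 = (-3, 2, -3).
Expanding (3, -1) ⊗ (1, 3) ⊗ (-3, 2, -3) reproduces all 12 entries of T, so T = (3, -1) ⊗ (1, 3) ⊗ (-3, 2, -3) and rank(T) ≤ 1.
Equivalently every frontal slice T[:,:,k] is c[k] times the rank-1 matrix (3, -1) ⊗ (1, 3). So T has rank 1 (it is nonzero).

Yes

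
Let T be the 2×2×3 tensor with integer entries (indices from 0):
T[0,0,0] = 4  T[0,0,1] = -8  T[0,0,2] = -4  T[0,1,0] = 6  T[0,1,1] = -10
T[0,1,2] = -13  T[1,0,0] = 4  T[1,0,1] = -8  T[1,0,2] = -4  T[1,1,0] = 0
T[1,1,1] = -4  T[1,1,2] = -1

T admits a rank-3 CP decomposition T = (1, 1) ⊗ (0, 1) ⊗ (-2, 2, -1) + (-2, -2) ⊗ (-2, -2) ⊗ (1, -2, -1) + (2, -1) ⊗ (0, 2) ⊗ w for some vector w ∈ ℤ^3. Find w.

Subtract the known terms from T to get the rank-1 residual R = (2, -1) ⊗ (0, 2) ⊗ w, so R[i,j,k] = a[i]·b[j]·w[k]. Pick indices with nonzero a[0]·b[1] = (2)·(2) = 4. Only the fibre through (0,1,·) is needed: R[0,1,:] = T[0,1,:] − Σₗ aₗ[0]bₗ[1]cₗ = [6, -10, -13] − (1)·(1)·(-2, 2, -1) − (-2)·(-2)·(1, -2, -1) = [4, -4, -8]. Then w[k] = R[0,1,k] / 4 for each k, giving w = [4, -4, -8] / 4 = (1, -1, -2).

w = (1, -1, -2)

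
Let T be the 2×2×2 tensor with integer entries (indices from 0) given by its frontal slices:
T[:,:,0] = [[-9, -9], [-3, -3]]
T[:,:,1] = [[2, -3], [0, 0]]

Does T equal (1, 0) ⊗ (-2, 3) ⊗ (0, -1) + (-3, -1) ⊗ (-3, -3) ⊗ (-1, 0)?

Yes

Reconstruct entrywise from the claimed factors. For example, T[1,0,0] = -3 and Σₗ aₗ[1]bₗ[0]cₗ[0] = (0)·(-2)·(0) + (-1)·(-3)·(-1) = -3; checking all 8 entries, every one matches. The claim holds.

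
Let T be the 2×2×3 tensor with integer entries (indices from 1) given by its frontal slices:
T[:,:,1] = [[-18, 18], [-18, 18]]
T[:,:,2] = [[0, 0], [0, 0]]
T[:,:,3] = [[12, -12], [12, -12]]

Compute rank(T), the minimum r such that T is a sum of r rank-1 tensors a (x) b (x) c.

Lower bound: T ≠ 0 (e.g. T[1,1,1] = -18), so rank(T) ≥ 1.
Upper bound: the mode-1 fibre T[:,1,1] = [-18, -18] gives a = (1, 1) (primitive direction); the mode-2 fibre T[1,:,1] = [-18, 18] gives b = (1, -1); then c[k] = T[1,1,k] / (a[1]·b[1]) = [-18, 0, 12] / 1 = (-18, 0, 12).
Expanding (1, 1) (x) (1, -1) (x) (-18, 0, 12) reproduces all 12 entries of T, so T = (1, 1) (x) (1, -1) (x) (-18, 0, 12) and rank(T) ≤ 1.
These bounds meet, so rank(T) = 1.

1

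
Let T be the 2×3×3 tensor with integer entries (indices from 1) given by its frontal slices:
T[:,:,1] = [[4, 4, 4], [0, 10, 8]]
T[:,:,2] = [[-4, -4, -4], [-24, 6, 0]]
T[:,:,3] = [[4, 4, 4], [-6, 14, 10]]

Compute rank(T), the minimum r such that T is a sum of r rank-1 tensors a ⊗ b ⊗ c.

Lower bound: in the mode-3 unfolding of T (rows indexed by k, columns by (i,j)) the 2×2 minor on rows k ∈ {1, 2}, columns (i,j) ∈ {(1,1), (2,1)} is det [[4, 0], [-4, -24]] = -96 ≠ 0, so that unfolding has rank ≥ 2 and hence rank(T) ≥ 2 (CP rank is at least every unfolding rank, though it can be larger).
Upper bound: with S_k = T[:,:,k], the two rank-1 terms a₁b₁ᵀ, a₂b₂ᵀ are the rank-1 members of the pencil x·S₁ + y·S₂.
The 2×2 minor of x·S₁ + y·S₂ on rows {1,2}, columns {1,2} is 40·x² + 80·xy − 120·y² = 40·(x + 3·y)(x − y), vanishing at (x:y) = (3:-1) and (1:1).
M₁ = 3·S₁ − S₂ = [[16, 16, 16], [24, 24, 24]] = 8·[2, 3][1, 1, 1]ᵀ and M₂ = S₁ + S₂ = [[0, 0, 0], [-24, 16, 8]] = (-8)·[0, 1][3, -2, -1]ᵀ, so take a₁ = [2, 3], b₁ = [1, 1, 1], a₂ = [0, 1], b₂ = [3, -2, -1].
Each slice is an integer combination of E₁ = a₁b₁ᵀ and E₂ = a₂b₂ᵀ: S₁ = 2·E₁ − 2·E₂, S₂ = −2·E₁ − 6·E₂, S₃ = 2·E₁ − 4·E₂; reading off coefficients, c₁ = [2, -2, 2] and c₂ = [-2, -6, -4].
Hence T = [2, 3] ⊗ [1, 1, 1] ⊗ [2, -2, 2] + [0, 1] ⊗ [3, -2, -1] ⊗ [-2, -6, -4], so rank(T) ≤ 2.
These bounds meet, so rank(T) = 2.

2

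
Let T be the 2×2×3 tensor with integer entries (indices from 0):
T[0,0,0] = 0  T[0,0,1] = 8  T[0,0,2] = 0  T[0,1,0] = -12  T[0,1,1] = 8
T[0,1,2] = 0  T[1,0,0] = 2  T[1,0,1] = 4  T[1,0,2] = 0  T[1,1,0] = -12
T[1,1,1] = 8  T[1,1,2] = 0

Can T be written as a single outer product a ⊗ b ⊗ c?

The mode-3 unfolding of T (rows indexed by k, columns by (i,j) = (0,0), (0,1), (1,0), (1,1)) is [[0, -12, 2, -12], [8, 8, 4, 8], [0, 0, 0, 0]].
There the 2×2 minor on rows k ∈ {0, 1}, columns (i,j) ∈ {(0,0), (0,1)} is det [[0, -12], [8, 8]] = 96 ≠ 0, so this unfolding has rank ≥ 2; CP rank is at least every unfolding rank, so rank(T) ≥ 2.
In particular rank(T) ≥ 2 > 1, so T is not rank-1.

No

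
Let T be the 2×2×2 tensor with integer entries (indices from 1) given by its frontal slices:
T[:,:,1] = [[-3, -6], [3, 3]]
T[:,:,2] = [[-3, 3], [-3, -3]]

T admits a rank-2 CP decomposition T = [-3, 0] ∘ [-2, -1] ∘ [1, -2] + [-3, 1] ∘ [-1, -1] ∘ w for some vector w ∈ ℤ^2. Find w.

w = [-3, 3]

Subtract the known terms from T to get the rank-1 residual R = [-3, 1] ∘ [-1, -1] ∘ w, so R[i,j,k] = a[i]·b[j]·w[k]. Pick indices with nonzero a[1]·b[1] = (-3)·(-1) = 3. Only the fibre through (1,1,·) is needed: R[1,1,:] = T[1,1,:] − Σₗ aₗ[1]bₗ[1]cₗ = [-3, -3] − (-3)·(-2)·[1, -2] = [-9, 9]. Then w[k] = R[1,1,k] / 3 for each k, giving w = [-9, 9] / 3 = [-3, 3].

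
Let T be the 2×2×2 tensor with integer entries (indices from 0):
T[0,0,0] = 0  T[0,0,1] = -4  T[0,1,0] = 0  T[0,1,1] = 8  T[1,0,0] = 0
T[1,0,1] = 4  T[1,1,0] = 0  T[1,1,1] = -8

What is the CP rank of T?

Lower bound: T ≠ 0 (e.g. T[0,0,1] = -4), so rank(T) ≥ 1.
Upper bound: if T = a ⊗ b ⊗ c then every fibre of T is a multiple of the corresponding factor, so read the factors off the fibres through the nonzero entry T[0,0,1] = -4.
The mode-1 fibre T[:,0,1] = [-4, 4] gives a = [1, -1] (primitive direction); the mode-2 fibre T[0,:,1] = [-4, 8] gives b = [1, -2]; then c[k] = T[0,0,k] / (a[0]·b[0]) = [0, -4] / 1 = [0, -4].
Expanding [1, -1] ⊗ [1, -2] ⊗ [0, -4] reproduces all 8 entries of T, so T = [1, -1] ⊗ [1, -2] ⊗ [0, -4] and rank(T) ≤ 1.
These bounds meet, so rank(T) = 1.

1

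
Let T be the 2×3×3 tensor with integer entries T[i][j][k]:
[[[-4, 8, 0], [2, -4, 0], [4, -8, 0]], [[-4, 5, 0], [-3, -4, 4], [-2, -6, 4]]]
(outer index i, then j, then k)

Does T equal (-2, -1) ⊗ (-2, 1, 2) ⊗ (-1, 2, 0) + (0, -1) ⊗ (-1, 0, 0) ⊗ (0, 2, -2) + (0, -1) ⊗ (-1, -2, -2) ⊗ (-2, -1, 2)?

Reconstruct entrywise from the claimed factors. For example, T[0,0,1] = 8 and Σₗ aₗ[0]bₗ[0]cₗ[1] = (-2)·(-2)·(2) + (0)·(-1)·(2) + (0)·(-1)·(-1) = 8; checking all 18 entries, every one matches. The claim holds.

Yes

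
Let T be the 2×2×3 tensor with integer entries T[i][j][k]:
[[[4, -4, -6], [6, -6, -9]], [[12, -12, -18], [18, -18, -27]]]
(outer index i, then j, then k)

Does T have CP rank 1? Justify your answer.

If T = a ⊗ b ⊗ c then every fibre of T is a multiple of the corresponding factor, so read the factors off the fibres through the nonzero entry T[0,0,0] = 4.
The mode-1 fibre T[:,0,0] = [4, 12] gives a = (1, 3) (primitive direction); the mode-2 fibre T[0,:,0] = [4, 6] gives b = (2, 3); then c[k] = T[0,0,k] / (a[0]·b[0]) = [4, -4, -6] / 2 = (2, -2, -3).
Expanding (1, 3) ⊗ (2, 3) ⊗ (2, -2, -3) reproduces all 12 entries of T, so T = (1, 3) ⊗ (2, 3) ⊗ (2, -2, -3) and rank(T) ≤ 1.
Equivalently every frontal slice T[:,:,k] is c[k] times the rank-1 matrix (1, 3) ⊗ (2, 3). So T has rank 1 (it is nonzero).

Yes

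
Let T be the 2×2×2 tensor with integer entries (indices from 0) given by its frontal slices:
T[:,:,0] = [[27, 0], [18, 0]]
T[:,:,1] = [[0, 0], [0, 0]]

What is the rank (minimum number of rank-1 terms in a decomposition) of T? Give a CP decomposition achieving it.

Lower bound: T ≠ 0 (e.g. T[0,0,0] = 27), so rank(T) ≥ 1.
Upper bound: if T = a (x) b (x) c then every fibre of T is a multiple of the corresponding factor, so read the factors off the fibres through the nonzero entry T[0,0,0] = 27.
The mode-1 fibre T[:,0,0] = [27, 18] gives a = [3, 2] (primitive direction); the mode-2 fibre T[0,:,0] = [27, 0] gives b = [1, 0]; then c[k] = T[0,0,k] / (a[0]·b[0]) = [27, 0] / 3 = [9, 0].
Expanding [3, 2] (x) [1, 0] (x) [9, 0] reproduces all 8 entries of T, so T = [3, 2] (x) [1, 0] (x) [9, 0] and rank(T) ≤ 1.
These bounds meet, so rank(T) = 1.

rank(T) = 1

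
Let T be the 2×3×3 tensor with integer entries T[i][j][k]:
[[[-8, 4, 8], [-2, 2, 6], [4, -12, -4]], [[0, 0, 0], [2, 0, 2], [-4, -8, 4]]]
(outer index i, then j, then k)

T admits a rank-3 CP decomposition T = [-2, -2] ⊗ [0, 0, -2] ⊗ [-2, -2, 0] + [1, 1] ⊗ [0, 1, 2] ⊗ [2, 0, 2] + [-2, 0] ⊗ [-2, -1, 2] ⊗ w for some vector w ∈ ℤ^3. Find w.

Subtract the known terms from T to get the rank-1 residual R = [-2, 0] ⊗ [-2, -1, 2] ⊗ w, so R[i,j,k] = a[i]·b[j]·w[k]. Pick indices with nonzero a[0]·b[0] = (-2)·(-2) = 4. Only the fibre through (0,0,·) is needed: R[0,0,:] = T[0,0,:] − Σₗ aₗ[0]bₗ[0]cₗ = [-8, 4, 8] − (-2)·(0)·[-2, -2, 0] − (1)·(0)·[2, 0, 2] = [-8, 4, 8]. Then w[k] = R[0,0,k] / 4 for each k, giving w = [-8, 4, 8] / 4 = [-2, 1, 2].

w = [-2, 1, 2]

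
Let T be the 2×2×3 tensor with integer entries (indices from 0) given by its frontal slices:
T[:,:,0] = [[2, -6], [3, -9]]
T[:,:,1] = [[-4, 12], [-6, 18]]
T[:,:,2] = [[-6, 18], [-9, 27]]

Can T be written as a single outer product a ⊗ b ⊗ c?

Yes

If T = a ⊗ b ⊗ c then every fibre of T is a multiple of the corresponding factor, so read the factors off the fibres through the nonzero entry T[0,0,0] = 2.
The mode-1 fibre T[:,0,0] = [2, 3] gives a = [2, 3] (primitive direction); the mode-2 fibre T[0,:,0] = [2, -6] gives b = [1, -3]; then c[k] = T[0,0,k] / (a[0]·b[0]) = [2, -4, -6] / 2 = [1, -2, -3].
Expanding [2, 3] ⊗ [1, -3] ⊗ [1, -2, -3] reproduces all 12 entries of T, so T = [2, 3] ⊗ [1, -3] ⊗ [1, -2, -3] and rank(T) ≤ 1.
Equivalently every frontal slice T[:,:,k] is c[k] times the rank-1 matrix [2, 3] ⊗ [1, -3]. So T has rank 1 (it is nonzero).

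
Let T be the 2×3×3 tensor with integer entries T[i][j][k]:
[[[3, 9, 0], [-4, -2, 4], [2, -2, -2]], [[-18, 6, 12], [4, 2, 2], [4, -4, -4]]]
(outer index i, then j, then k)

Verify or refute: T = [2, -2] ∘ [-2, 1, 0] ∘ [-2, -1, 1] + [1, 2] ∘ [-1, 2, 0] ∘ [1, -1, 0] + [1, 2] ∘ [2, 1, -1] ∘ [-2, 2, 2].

Reconstruct entrywise from the claimed factors. For example, T[0,2,2] = -2 and Σₗ aₗ[0]bₗ[2]cₗ[2] = (2)·(0)·(1) + (1)·(0)·(0) + (1)·(-1)·(2) = -2; checking all 18 entries, every one matches. The claim holds.

Yes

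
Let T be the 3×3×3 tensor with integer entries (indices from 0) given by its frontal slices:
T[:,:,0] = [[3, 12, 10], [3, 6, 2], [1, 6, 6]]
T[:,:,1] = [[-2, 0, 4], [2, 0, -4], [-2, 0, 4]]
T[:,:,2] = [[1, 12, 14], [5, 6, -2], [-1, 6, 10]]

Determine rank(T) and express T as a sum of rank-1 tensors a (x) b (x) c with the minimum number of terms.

rank(T) = 2

Lower bound: the mode-2 unfolding of T (rows indexed by j, columns by (i,k) = (0,0), (0,1), (0,2), (1,0), (1,1), (1,2), (2,0), (2,1), (2,2)) is [[3, -2, 1, 3, 2, 5, 1, -2, -1], [12, 0, 12, 6, 0, 6, 6, 0, 6], [10, 4, 14, 2, -4, -2, 6, 4, 10]].
There the 2×2 minor on rows j ∈ {0, 1}, columns (i,k) ∈ {(0,0), (0,1)} is det [[3, -2], [12, 0]] = 24 ≠ 0, so this unfolding has rank ≥ 2; CP rank is at least every unfolding rank, so rank(T) ≥ 2. (Unfolding ranks only ever bound the CP rank from below — rank(T) can be strictly larger than all of them — so the matching upper bound has to come from an explicit 2-term decomposition.)
Upper bound — finding two terms. Write S_k = T[:,:,k] for the frontal slices: S₀ = [[3, 12, 10], [3, 6, 2], [1, 6, 6]], S₁ = [[-2, 0, 4], [2, 0, -4], [-2, 0, 4]], S₂ = [[1, 12, 14], [5, 6, -2], [-1, 6, 10]].
If T = a₁ (x) b₁ (x) c₁ + a₂ (x) b₂ (x) c₂ then each S_k = c₁[k]·a₁b₁ᵀ + c₂[k]·a₂b₂ᵀ. S₀ and S₁ are linearly independent, so a₁b₁ᵀ and a₂b₂ᵀ must span the same plane of matrices: they are the rank-1 matrices of the form x·S₀ + y·S₁.
The 2×2 minor of x·S₀ + y·S₁ on rows {0,1}, columns {0,1} is −18·x² − 36·xy = (-18)·(x + 2·y)(x), vanishing at (x:y) = (2:-1) and (0:1).
M₁ = 2·S₀ − S₁ = [[8, 24, 16], [4, 12, 8], [4, 12, 8]] = 4·[2, 1, 1][1, 3, 2]ᵀ and M₂ = S₁ = [[-2, 0, 4], [2, 0, -4], [-2, 0, 4]] = (-2)·[1, -1, 1][1, 0, -2]ᵀ, so take a₁ = [2, 1, 1], b₁ = [1, 3, 2], a₂ = [1, -1, 1], b₂ = [1, 0, -2].
Each slice is an integer combination of E₁ = a₁b₁ᵀ and E₂ = a₂b₂ᵀ: S₀ = 2·E₁ − E₂, S₁ = −2·E₂, S₂ = 2·E₁ − 3·E₂; reading off coefficients, c₁ = [2, 0, 2] and c₂ = [-1, -2, -3].
Hence T = [2, 1, 1] (x) [1, 3, 2] (x) [2, 0, 2] + [1, -1, 1] (x) [1, 0, -2] (x) [-1, -2, -3], so rank(T) ≤ 2.
These bounds meet, so rank(T) = 2.
Check entry T[1,2,2] = -2: (1)·(2)·(2) + (-1)·(-2)·(-3) = -2.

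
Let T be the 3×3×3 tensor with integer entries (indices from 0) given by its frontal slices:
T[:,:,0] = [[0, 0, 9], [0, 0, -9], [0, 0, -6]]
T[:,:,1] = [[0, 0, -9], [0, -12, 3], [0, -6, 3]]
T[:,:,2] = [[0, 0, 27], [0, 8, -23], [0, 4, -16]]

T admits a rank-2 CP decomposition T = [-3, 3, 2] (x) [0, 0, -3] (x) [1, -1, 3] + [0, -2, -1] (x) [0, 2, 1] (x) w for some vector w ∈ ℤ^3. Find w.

w = [0, 3, -2]

Subtract the known terms from T to get the rank-1 residual R = [0, -2, -1] (x) [0, 2, 1] (x) w, so R[i,j,k] = a[i]·b[j]·w[k]. Pick indices with nonzero a[1]·b[1] = (-2)·(2) = -4. Only the fibre through (1,1,·) is needed: R[1,1,:] = T[1,1,:] − Σₗ aₗ[1]bₗ[1]cₗ = [0, -12, 8] − (3)·(0)·[1, -1, 3] = [0, -12, 8]. Then w[k] = R[1,1,k] / -4 for each k, giving w = [0, -12, 8] / -4 = [0, 3, -2].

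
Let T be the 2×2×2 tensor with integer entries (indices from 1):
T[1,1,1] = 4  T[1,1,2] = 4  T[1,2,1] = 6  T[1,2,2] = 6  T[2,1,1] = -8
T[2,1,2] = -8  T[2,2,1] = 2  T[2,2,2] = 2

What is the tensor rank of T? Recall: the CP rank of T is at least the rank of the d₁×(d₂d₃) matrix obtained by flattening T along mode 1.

Lower bound: in the mode-2 unfolding of T (rows indexed by j, columns by (i,k)) the 2×2 minor on rows j ∈ {1, 2}, columns (i,k) ∈ {(1,1), (2,1)} is det [[4, -8], [6, 2]] = 56 ≠ 0, so that unfolding has rank ≥ 2 and hence rank(T) ≥ 2 (CP rank is at least every unfolding rank, though it can be larger).
Upper bound: T[:,:,k] = c[k]·M for every slice, with c = [1, 1] and M = [[4, 6], [-8, 2]] (rows i, columns j).
Splitting M by its rows (i = 1, 2), M = [1, 0][4, 6]ᵀ + [0, 1][-8, 2]ᵀ.
Hence T = [1, 0] ∘ [4, 6] ∘ [1, 1] + [0, 1] ∘ [-8, 2] ∘ [1, 1], so rank(T) ≤ 2.
These bounds meet, so rank(T) = 2.

2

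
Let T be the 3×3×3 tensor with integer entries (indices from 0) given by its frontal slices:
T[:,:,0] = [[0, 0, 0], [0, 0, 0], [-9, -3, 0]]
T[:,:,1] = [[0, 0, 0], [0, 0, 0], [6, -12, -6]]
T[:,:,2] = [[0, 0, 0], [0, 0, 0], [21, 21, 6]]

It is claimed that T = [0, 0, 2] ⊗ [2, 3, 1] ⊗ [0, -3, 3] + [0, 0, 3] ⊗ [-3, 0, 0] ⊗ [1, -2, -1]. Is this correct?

No

Reconstruct entry (2,1,0) from the claimed factors: Σₗ aₗ[2]bₗ[1]cₗ[0] = (2)·(3)·(0) + (3)·(0)·(1) = 0, but T[2,1,0] = -3. The claim is false.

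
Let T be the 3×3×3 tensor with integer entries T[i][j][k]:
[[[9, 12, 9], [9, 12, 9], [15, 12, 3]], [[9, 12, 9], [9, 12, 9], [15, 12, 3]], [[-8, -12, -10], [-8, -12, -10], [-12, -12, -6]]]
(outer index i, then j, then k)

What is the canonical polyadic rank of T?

Lower bound: the mode-1 unfolding of T (rows indexed by i, columns by (j,k) = (0,0), (0,1), (0,2), (1,0), (1,1), (1,2), (2,0), (2,1), (2,2)) is [[9, 12, 9, 9, 12, 9, 15, 12, 3], [9, 12, 9, 9, 12, 9, 15, 12, 3], [-8, -12, -10, -8, -12, -10, -12, -12, -6]].
There the 2×2 minor on rows i ∈ {0, 2}, columns (j,k) ∈ {(0,0), (0,1)} is det [[9, 12], [-8, -12]] = -12 ≠ 0, so this unfolding has rank ≥ 2; CP rank is at least every unfolding rank, so rank(T) ≥ 2. (Flattening ranks never certify an upper bound on CP rank; for that we must actually write T with 2 rank-1 terms.)
Upper bound — finding two terms. Write S_k = T[:,:,k] for the frontal slices: S₀ = [[9, 9, 15], [9, 9, 15], [-8, -8, -12]], S₁ = [[12, 12, 12], [12, 12, 12], [-12, -12, -12]], S₂ = [[9, 9, 3], [9, 9, 3], [-10, -10, -6]].
If T = a₁ ⊗ b₁ ⊗ c₁ + a₂ ⊗ b₂ ⊗ c₂ then each S_k = c₁[k]·a₁b₁ᵀ + c₂[k]·a₂b₂ᵀ. S₀ and S₁ are linearly independent, so a₁b₁ᵀ and a₂b₂ᵀ must span the same plane of matrices: they are the rank-1 matrices of the form x·S₀ + y·S₁.
The 2×2 minor of x·S₀ + y·S₁ on rows {0,2}, columns {0,2} is 12·x² + 24·xy = 12·(x + 2·y)(x), vanishing at (x:y) = (2:-1) and (0:1).
M₁ = 2·S₀ − S₁ = [[6, 6, 18], [6, 6, 18], [-4, -4, -12]] = 2·[3, 3, -2][1, 1, 3]ᵀ and M₂ = S₁ = [[12, 12, 12], [12, 12, 12], [-12, -12, -12]] = 12·[1, 1, -1][1, 1, 1]ᵀ, so take a₁ = [3, 3, -2], b₁ = [1, 1, 3], a₂ = [1, 1, -1], b₂ = [1, 1, 1].
Each slice is an integer combination of E₁ = a₁b₁ᵀ and E₂ = a₂b₂ᵀ: S₀ = E₁ + 6·E₂, S₁ = 12·E₂, S₂ = −E₁ + 12·E₂; reading off coefficients, c₁ = [1, 0, -1] and c₂ = [6, 12, 12].
Hence T = [3, 3, -2] ⊗ [1, 1, 3] ⊗ [1, 0, -1] + [1, 1, -1] ⊗ [1, 1, 1] ⊗ [6, 12, 12], so rank(T) ≤ 2.
These bounds meet, so rank(T) = 2.
Check entry T[1,0,0] = 9: (3)·(1)·(1) + (1)·(1)·(6) = 9.

2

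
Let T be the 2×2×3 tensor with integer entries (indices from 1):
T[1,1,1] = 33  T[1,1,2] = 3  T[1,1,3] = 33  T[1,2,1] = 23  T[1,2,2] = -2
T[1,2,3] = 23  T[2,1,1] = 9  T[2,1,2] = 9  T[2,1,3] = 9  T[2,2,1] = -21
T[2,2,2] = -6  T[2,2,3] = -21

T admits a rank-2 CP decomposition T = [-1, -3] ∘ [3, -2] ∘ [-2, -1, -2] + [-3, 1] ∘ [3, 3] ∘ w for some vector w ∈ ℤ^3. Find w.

Subtract the known terms from T to get the rank-1 residual R = [-3, 1] ∘ [3, 3] ∘ w, so R[i,j,k] = a[i]·b[j]·w[k]. Pick indices with nonzero a[1]·b[1] = (-3)·(3) = -9. Only the fibre through (1,1,·) is needed: R[1,1,:] = T[1,1,:] − Σₗ aₗ[1]bₗ[1]cₗ = [33, 3, 33] − (-1)·(3)·[-2, -1, -2] = [27, 0, 27]. Then w[k] = R[1,1,k] / -9 for each k, giving w = [27, 0, 27] / -9 = [-3, 0, -3].

w = [-3, 0, -3]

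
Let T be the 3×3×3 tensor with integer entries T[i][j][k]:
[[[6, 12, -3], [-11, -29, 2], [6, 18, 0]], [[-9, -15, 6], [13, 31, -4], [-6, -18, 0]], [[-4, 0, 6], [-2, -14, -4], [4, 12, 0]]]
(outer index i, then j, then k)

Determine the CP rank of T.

Lower bound: the mode-1 unfolding of T (rows indexed by i, columns by (j,k) = (0,0), (0,1), (0,2), (1,0), (1,1), (1,2), (2,0), (2,1), (2,2)) is [[6, 12, -3, -11, -29, 2, 6, 18, 0], [-9, -15, 6, 13, 31, -4, -6, -18, 0], [-4, 0, 6, -2, -14, -4, 4, 12, 0]].
There the 2×2 minor on rows i ∈ {0, 1}, columns (j,k) ∈ {(0,0), (0,1)} is det [[6, 12], [-9, -15]] = 18 ≠ 0, so this unfolding has rank ≥ 2; CP rank is at least every unfolding rank, so rank(T) ≥ 2. (Unfolding ranks only ever bound the CP rank from below — rank(T) can be strictly larger than all of them — so the matching upper bound has to come from an explicit 2-term decomposition.)
Upper bound — finding two terms. Write S_k = T[:,:,k] for the frontal slices: S₀ = [[6, -11, 6], [-9, 13, -6], [-4, -2, 4]], S₁ = [[12, -29, 18], [-15, 31, -18], [0, -14, 12]], S₂ = [[-3, 2, 0], [6, -4, 0], [6, -4, 0]].
If T = a₁ ⊗ b₁ ⊗ c₁ + a₂ ⊗ b₂ ⊗ c₂ then each S_k = c₁[k]·a₁b₁ᵀ + c₂[k]·a₂b₂ᵀ. S₀ and S₁ are linearly independent, so a₁b₁ᵀ and a₂b₂ᵀ must span the same plane of matrices: they are the rank-1 matrices of the form x·S₀ + y·S₁.
The 2×2 minor of x·S₀ + y·S₁ on rows {0,1}, columns {0,1} is −21·x² − 84·xy − 63·y² = (-21)·(x + 3·y)(x + y), vanishing at (x:y) = (3:-1) and (1:-1).
M₁ = 3·S₀ − S₁ = [[6, -4, 0], [-12, 8, 0], [-12, 8, 0]] = 2·[1, -2, -2][3, -2, 0]ᵀ and M₂ = S₀ − S₁ = [[-6, 18, -12], [6, -18, 12], [-4, 12, -8]] = (-2)·[3, -3, 2][1, -3, 2]ᵀ, so take a₁ = [1, -2, -2], b₁ = [3, -2, 0], a₂ = [3, -3, 2], b₂ = [1, -3, 2].
Each slice is an integer combination of E₁ = a₁b₁ᵀ and E₂ = a₂b₂ᵀ: S₀ = E₁ + E₂, S₁ = E₁ + 3·E₂, S₂ = −E₁; reading off coefficients, c₁ = [1, 1, -1] and c₂ = [1, 3, 0].
Hence T = [1, -2, -2] ⊗ [3, -2, 0] ⊗ [1, 1, -1] + [3, -3, 2] ⊗ [1, -3, 2] ⊗ [1, 3, 0], so rank(T) ≤ 2.
These bounds meet, so rank(T) = 2.
Check entry T[0,1,0] = -11: (1)·(-2)·(1) + (3)·(-3)·(1) = -11.

2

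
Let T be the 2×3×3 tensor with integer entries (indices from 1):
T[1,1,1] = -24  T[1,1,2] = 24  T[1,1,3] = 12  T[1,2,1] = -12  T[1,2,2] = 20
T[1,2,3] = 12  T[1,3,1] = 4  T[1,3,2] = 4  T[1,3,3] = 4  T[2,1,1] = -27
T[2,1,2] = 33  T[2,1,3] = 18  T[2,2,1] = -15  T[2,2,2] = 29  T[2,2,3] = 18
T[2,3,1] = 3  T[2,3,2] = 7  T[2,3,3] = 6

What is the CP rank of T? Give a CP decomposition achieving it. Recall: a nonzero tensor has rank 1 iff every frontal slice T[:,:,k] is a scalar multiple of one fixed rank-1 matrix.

Lower bound: the mode-1 unfolding of T (rows indexed by i, columns by (j,k) = (1,1), (1,2), (1,3), (2,1), (2,2), (2,3), (3,1), (3,2), (3,3)) is [[-24, 24, 12, -12, 20, 12, 4, 4, 4], [-27, 33, 18, -15, 29, 18, 3, 7, 6]].
There the 2×2 minor on rows i ∈ {1, 2}, columns (j,k) ∈ {(1,1), (1,2)} is det [[-24, 24], [-27, 33]] = -144 ≠ 0, so this unfolding has rank ≥ 2; CP rank is at least every unfolding rank, so rank(T) ≥ 2. (Unfolding ranks only ever bound the CP rank from below — rank(T) can be strictly larger than all of them — so the matching upper bound has to come from an explicit 2-term decomposition.)
Upper bound — finding two terms. Write S_k = T[:,:,k] for the frontal slices: S₁ = [[-24, -12, 4], [-27, -15, 3]], S₂ = [[24, 20, 4], [33, 29, 7]], S₃ = [[12, 12, 4], [18, 18, 6]].
If T = a₁ ⊗ b₁ ⊗ c₁ + a₂ ⊗ b₂ ⊗ c₂ then each S_k = c₁[k]·a₁b₁ᵀ + c₂[k]·a₂b₂ᵀ. S₁ and S₂ are linearly independent, so a₁b₁ᵀ and a₂b₂ᵀ must span the same plane of matrices: they are the rank-1 matrices of the form x·S₁ + y·S₂.
The 2×2 minor of x·S₁ + y·S₂ on rows {1,2}, columns {1,2} is 36·x² − 120·xy + 36·y² = 12·(x − 3·y)(3·x − y), vanishing at (x:y) = (3:1) and (1:3).
M₁ = 3·S₁ + S₂ = [[-48, -16, 16], [-48, -16, 16]] = (-16)·[1, 1][3, 1, -1]ᵀ and M₂ = S₁ + 3·S₂ = [[48, 48, 16], [72, 72, 24]] = 8·[2, 3][3, 3, 1]ᵀ, so take a₁ = [1, 1], b₁ = [3, 1, -1], a₂ = [2, 3], b₂ = [3, 3, 1].
Each slice is an integer combination of E₁ = a₁b₁ᵀ and E₂ = a₂b₂ᵀ: S₁ = −6·E₁ − E₂, S₂ = 2·E₁ + 3·E₂, S₃ = 2·E₂; reading off coefficients, c₁ = [-6, 2, 0] and c₂ = [-1, 3, 2].
Hence T = [1, 1] ⊗ [3, 1, -1] ⊗ [-6, 2, 0] + [2, 3] ⊗ [3, 3, 1] ⊗ [-1, 3, 2], so rank(T) ≤ 2.
These bounds meet, so rank(T) = 2.

rank(T) = 2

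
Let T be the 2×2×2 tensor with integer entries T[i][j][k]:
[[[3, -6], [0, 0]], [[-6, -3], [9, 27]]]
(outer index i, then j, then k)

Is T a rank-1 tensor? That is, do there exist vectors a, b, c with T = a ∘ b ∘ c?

The mode-1 unfolding of T (rows indexed by i, columns by (j,k) = (0,0), (0,1), (1,0), (1,1)) is [[3, -6, 0, 0], [-6, -3, 9, 27]].
There the 2×2 minor on rows i ∈ {0, 1}, columns (j,k) ∈ {(0,0), (0,1)} is det [[3, -6], [-6, -3]] = -45 ≠ 0, so this unfolding has rank ≥ 2; CP rank is at least every unfolding rank, so rank(T) ≥ 2.
In particular rank(T) ≥ 2 > 1, so T is not rank-1.

No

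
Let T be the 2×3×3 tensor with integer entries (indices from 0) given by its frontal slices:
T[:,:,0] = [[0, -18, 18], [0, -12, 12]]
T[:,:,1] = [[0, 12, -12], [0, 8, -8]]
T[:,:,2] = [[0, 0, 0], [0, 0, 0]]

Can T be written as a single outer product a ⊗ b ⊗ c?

If T = a ⊗ b ⊗ c then every fibre of T is a multiple of the corresponding factor, so read the factors off the fibres through the nonzero entry T[0,1,0] = -18.
The mode-1 fibre T[:,1,0] = [-18, -12] gives a = [3, 2] (primitive direction); the mode-2 fibre T[0,:,0] = [0, -18, 18] gives b = [0, 1, -1]; then c[k] = T[0,1,k] / (a[0]·b[1]) = [-18, 12, 0] / 3 = [-6, 4, 0].
Expanding [3, 2] ⊗ [0, 1, -1] ⊗ [-6, 4, 0] reproduces all 18 entries of T, so T = [3, 2] ⊗ [0, 1, -1] ⊗ [-6, 4, 0] and rank(T) ≤ 1.
Equivalently every frontal slice T[:,:,k] is c[k] times the rank-1 matrix [3, 2] ⊗ [0, 1, -1]. So T has rank 1 (it is nonzero).

Yes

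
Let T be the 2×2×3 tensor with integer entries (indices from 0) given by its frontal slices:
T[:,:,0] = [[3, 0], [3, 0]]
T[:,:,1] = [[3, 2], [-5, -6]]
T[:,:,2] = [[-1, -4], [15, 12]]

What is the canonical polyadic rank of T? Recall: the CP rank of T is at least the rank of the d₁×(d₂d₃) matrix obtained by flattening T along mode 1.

Lower bound: in the mode-3 unfolding of T (rows indexed by k, columns by (i,j)) the 2×2 minor on rows k ∈ {0, 1}, columns (i,j) ∈ {(0,0), (0,1)} is det [[3, 0], [3, 2]] = 6 ≠ 0, so that unfolding has rank ≥ 2 and hence rank(T) ≥ 2 (CP rank is at least every unfolding rank, though it can be larger).
Upper bound: with S_k = T[:,:,k], the two rank-1 terms a₁b₁ᵀ, a₂b₂ᵀ are the rank-1 members of the pencil x·S₀ + y·S₁.
det(x·S₀ + y·S₁) is −24·xy − 8·y² = (-8)·(y)(3·x + y), vanishing at (x:y) = (1:0) and (1:-3).
M₁ = S₀ = [[3, 0], [3, 0]] = 3·[1, 1][1, 0]ᵀ and M₂ = S₀ − 3·S₁ = [[-6, -6], [18, 18]] = (-6)·[1, -3][1, 1]ᵀ, so take a₁ = [1, 1], b₁ = [1, 0], a₂ = [1, -3], b₂ = [1, 1].
Each slice is an integer combination of E₁ = a₁b₁ᵀ and E₂ = a₂b₂ᵀ: S₀ = 3·E₁, S₁ = E₁ + 2·E₂, S₂ = 3·E₁ − 4·E₂; reading off coefficients, c₁ = [3, 1, 3] and c₂ = [0, 2, -4].
Hence T = [1, 1] ∘ [1, 0] ∘ [3, 1, 3] + [1, -3] ∘ [1, 1] ∘ [0, 2, -4], so rank(T) ≤ 2.
These bounds meet, so rank(T) = 2.

2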